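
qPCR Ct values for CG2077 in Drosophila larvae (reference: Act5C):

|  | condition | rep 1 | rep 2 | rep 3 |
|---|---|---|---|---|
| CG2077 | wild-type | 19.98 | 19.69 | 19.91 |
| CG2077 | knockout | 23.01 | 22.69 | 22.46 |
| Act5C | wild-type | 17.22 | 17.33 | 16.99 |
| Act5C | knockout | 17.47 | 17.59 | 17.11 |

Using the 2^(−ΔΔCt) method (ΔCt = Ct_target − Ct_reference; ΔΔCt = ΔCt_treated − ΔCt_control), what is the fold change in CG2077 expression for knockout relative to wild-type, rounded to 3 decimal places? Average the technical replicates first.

Mean Ct: CG2077 wild-type 19.860; CG2077 knockout 22.720; Act5C wild-type 17.180; Act5C knockout 17.390
ΔCt(wild-type) = 19.860 − 17.180 = 2.680
ΔCt(knockout) = 22.720 − 17.390 = 5.330
ΔΔCt = 5.330 − 2.680 = 2.650
Fold change = 2^(−2.650) = 0.1593

0.159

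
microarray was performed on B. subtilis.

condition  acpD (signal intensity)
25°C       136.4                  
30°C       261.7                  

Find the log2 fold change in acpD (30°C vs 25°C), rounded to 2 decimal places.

Fold change = 261.7 / 136.4 = 1.9186
log2(1.9186) = 0.940

0.94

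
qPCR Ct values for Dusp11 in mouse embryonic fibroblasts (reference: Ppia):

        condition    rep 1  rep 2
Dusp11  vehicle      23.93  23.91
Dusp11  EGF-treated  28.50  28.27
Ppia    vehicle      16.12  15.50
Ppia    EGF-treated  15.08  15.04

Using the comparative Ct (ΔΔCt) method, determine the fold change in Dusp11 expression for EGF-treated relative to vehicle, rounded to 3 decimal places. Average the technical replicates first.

Mean Ct: Dusp11 vehicle 23.920; Dusp11 EGF-treated 28.385; Ppia vehicle 15.810; Ppia EGF-treated 15.060
ΔCt(vehicle) = 23.920 − 15.810 = 8.110
ΔCt(EGF-treated) = 28.385 − 15.060 = 13.325
ΔΔCt = 13.325 − 8.110 = 5.215
Fold change = 2^(−5.215) = 0.0269

0.027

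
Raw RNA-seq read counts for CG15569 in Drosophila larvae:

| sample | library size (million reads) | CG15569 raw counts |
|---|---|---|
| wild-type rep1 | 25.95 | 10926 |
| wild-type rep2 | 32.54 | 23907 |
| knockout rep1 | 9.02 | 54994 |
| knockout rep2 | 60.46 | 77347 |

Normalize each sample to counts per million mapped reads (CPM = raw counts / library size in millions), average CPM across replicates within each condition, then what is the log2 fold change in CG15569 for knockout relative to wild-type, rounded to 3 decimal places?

2.674

CPM(wild-type rep1) = 10926 / 25.95 = 421.0405
CPM(wild-type rep2) = 23907 / 32.54 = 734.6958
CPM(knockout rep1) = 54994 / 9.02 = 6096.8958
CPM(knockout rep2) = 77347 / 60.46 = 1279.3086
mean CPM(wild-type) = 577.8681; mean CPM(knockout) = 3688.1022
Fold change = 3688.1022 / 577.8681 = 6.38226
log2(6.38226) = 2.6741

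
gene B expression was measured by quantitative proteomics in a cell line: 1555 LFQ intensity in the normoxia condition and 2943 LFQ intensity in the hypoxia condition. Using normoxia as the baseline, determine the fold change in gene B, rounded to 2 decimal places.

Fold change = 2943 / 1555 = 1.893
gene B is upregulated.

1.89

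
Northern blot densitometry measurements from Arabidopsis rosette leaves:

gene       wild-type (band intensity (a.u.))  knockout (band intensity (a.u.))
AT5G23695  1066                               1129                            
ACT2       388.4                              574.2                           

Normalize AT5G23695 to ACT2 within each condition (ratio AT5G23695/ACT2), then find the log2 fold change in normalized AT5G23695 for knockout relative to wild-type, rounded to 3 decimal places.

AT5G23695/ACT2 (wild-type) = 1066 / 388.4 = 2.7446
AT5G23695/ACT2 (knockout) = 1129 / 574.2 = 1.9662
Fold change = 1.9662 / 2.7446 = 0.7164
log2(0.7164) = -0.4812

-0.481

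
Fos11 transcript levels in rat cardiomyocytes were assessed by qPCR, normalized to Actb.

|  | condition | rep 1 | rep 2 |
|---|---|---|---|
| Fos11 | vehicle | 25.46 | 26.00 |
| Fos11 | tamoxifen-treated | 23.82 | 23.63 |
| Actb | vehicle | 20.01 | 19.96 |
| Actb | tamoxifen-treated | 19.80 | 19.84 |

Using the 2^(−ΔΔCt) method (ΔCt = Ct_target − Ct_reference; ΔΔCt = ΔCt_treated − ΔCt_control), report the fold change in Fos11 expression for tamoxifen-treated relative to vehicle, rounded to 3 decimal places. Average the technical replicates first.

3.580

Mean Ct: Fos11 vehicle 25.730; Fos11 tamoxifen-treated 23.725; Actb vehicle 19.985; Actb tamoxifen-treated 19.820
ΔCt(vehicle) = 25.730 − 19.985 = 5.745
ΔCt(tamoxifen-treated) = 23.725 − 19.820 = 3.905
ΔΔCt = 3.905 − 5.745 = -1.840
Fold change = 2^(−(-1.840)) = 2^1.840 = 3.5801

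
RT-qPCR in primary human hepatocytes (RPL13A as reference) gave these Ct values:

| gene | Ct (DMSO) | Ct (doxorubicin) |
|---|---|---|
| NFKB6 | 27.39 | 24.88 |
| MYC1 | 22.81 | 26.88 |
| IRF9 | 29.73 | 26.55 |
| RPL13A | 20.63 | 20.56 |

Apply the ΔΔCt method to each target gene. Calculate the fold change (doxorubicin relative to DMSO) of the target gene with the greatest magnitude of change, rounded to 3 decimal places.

NFKB6: ΔΔCt = (24.88−20.56) − (27.39−20.63) = 4.32 − 6.76 = -2.44; fold change = 2^2.44 = 5.426
MYC1: ΔΔCt = (26.88−20.56) − (22.81−20.63) = 6.32 − 2.18 = 4.14; fold change = 2^-4.14 = 0.057
IRF9: ΔΔCt = (26.55−20.56) − (29.73−20.63) = 5.99 − 9.10 = -3.11; fold change = 2^3.11 = 8.634
MYC1 has the largest |ΔΔCt| = 4.14.

0.057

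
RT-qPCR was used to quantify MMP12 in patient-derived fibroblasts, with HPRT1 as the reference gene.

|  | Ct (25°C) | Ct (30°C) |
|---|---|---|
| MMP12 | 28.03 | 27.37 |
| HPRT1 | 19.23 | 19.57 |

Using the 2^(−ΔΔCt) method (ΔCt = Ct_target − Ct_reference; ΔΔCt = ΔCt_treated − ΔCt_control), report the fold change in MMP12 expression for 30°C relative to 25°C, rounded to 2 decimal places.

ΔCt(25°C) = 28.030 − 19.230 = 8.800
ΔCt(30°C) = 27.370 − 19.570 = 7.800
ΔΔCt = 7.800 − 8.800 = -1.000
Fold change = 2^(−(-1.000)) = 2^1.000 = 2.000

2.00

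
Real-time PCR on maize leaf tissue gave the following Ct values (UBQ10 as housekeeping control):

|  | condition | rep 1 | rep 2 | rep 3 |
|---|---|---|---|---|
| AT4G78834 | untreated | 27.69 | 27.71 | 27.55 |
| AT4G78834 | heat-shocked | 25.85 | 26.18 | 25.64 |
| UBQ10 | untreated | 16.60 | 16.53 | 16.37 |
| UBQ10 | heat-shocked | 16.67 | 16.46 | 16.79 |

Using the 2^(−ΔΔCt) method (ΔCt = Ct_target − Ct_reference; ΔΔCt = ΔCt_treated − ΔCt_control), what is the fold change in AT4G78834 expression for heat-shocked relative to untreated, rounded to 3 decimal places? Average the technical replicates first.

3.732

Mean Ct: AT4G78834 untreated 27.650; AT4G78834 heat-shocked 25.890; UBQ10 untreated 16.500; UBQ10 heat-shocked 16.640
ΔCt(untreated) = 27.650 − 16.500 = 11.150
ΔCt(heat-shocked) = 25.890 − 16.640 = 9.250
ΔΔCt = 9.250 − 11.150 = -1.900
Fold change = 2^(−(-1.900)) = 2^1.900 = 3.7321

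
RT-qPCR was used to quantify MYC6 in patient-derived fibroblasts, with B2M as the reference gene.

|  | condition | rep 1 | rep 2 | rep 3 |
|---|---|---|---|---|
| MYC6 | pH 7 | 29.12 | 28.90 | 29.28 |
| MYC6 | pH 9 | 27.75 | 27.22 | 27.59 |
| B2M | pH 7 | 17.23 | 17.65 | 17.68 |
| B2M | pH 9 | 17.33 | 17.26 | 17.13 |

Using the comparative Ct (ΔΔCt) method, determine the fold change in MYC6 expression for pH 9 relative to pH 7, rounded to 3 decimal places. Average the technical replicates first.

2.462

Mean Ct: MYC6 pH 7 29.100; MYC6 pH 9 27.520; B2M pH 7 17.520; B2M pH 9 17.240
ΔCt(pH 7) = 29.100 − 17.520 = 11.580
ΔCt(pH 9) = 27.520 − 17.240 = 10.280
ΔΔCt = 10.280 − 11.580 = -1.300
Fold change = 2^(−(-1.300)) = 2^1.300 = 2.4623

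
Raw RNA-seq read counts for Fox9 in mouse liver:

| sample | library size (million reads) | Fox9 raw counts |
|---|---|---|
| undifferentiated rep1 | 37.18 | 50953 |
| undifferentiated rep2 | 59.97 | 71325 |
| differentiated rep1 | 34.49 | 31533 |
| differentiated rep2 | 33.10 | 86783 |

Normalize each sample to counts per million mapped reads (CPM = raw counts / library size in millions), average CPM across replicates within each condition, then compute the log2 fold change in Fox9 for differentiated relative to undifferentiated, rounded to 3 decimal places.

CPM(undifferentiated rep1) = 50953 / 37.18 = 1370.4411
CPM(undifferentiated rep2) = 71325 / 59.97 = 1189.3447
CPM(differentiated rep1) = 31533 / 34.49 = 914.2650
CPM(differentiated rep2) = 86783 / 33.10 = 2621.8429
mean CPM(undifferentiated) = 1279.8929; mean CPM(differentiated) = 1768.0540
Fold change = 1768.0540 / 1279.8929 = 1.38141
log2(1.38141) = 0.4661

0.466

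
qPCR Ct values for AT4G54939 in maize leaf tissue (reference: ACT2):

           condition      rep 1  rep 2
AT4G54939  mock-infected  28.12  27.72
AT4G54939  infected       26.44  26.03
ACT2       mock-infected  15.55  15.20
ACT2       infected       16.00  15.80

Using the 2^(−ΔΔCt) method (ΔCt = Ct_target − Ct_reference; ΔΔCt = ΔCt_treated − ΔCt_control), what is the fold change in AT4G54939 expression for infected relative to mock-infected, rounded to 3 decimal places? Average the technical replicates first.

Mean Ct: AT4G54939 mock-infected 27.920; AT4G54939 infected 26.235; ACT2 mock-infected 15.375; ACT2 infected 15.900
ΔCt(mock-infected) = 27.920 − 15.375 = 12.545
ΔCt(infected) = 26.235 − 15.900 = 10.335
ΔΔCt = 10.335 − 12.545 = -2.210
Fold change = 2^(−(-2.210)) = 2^2.210 = 4.6268

4.627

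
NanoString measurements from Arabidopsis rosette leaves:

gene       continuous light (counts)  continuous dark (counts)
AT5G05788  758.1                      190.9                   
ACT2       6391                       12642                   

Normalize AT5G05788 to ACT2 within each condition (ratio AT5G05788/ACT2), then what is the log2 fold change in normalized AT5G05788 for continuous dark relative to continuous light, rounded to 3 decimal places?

AT5G05788/ACT2 (continuous light) = 758.1 / 6391 = 0.11862
AT5G05788/ACT2 (continuous dark) = 190.9 / 12642 = 0.0151
Fold change = 0.0151 / 0.11862 = 0.1273
log2(0.1273) = -2.9737

-2.974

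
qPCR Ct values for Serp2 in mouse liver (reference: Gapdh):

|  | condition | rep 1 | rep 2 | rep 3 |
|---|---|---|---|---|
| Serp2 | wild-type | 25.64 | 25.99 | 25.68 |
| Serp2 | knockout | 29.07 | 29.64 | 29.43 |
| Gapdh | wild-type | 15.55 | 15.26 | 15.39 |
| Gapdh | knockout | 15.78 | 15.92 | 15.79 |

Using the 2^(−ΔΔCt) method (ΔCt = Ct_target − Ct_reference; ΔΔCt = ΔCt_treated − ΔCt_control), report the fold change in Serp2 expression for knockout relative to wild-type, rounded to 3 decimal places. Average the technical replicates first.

0.110

Mean Ct: Serp2 wild-type 25.770; Serp2 knockout 29.380; Gapdh wild-type 15.400; Gapdh knockout 15.830
ΔCt(wild-type) = 25.770 − 15.400 = 10.370
ΔCt(knockout) = 29.380 − 15.830 = 13.550
ΔΔCt = 13.550 − 10.370 = 3.180
Fold change = 2^(−3.180) = 0.1103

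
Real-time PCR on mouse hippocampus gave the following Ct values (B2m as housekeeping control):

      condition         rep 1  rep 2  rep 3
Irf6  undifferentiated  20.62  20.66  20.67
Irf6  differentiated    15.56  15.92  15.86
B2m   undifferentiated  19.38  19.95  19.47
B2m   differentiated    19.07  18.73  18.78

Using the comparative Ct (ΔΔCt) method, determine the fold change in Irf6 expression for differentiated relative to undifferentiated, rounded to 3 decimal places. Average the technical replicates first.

Mean Ct: Irf6 undifferentiated 20.650; Irf6 differentiated 15.780; B2m undifferentiated 19.600; B2m differentiated 18.860
ΔCt(undifferentiated) = 20.650 − 19.600 = 1.050
ΔCt(differentiated) = 15.780 − 18.860 = -3.080
ΔΔCt = -3.080 − 1.050 = -4.130
Fold change = 2^(−(-4.130)) = 2^4.130 = 17.5087

17.509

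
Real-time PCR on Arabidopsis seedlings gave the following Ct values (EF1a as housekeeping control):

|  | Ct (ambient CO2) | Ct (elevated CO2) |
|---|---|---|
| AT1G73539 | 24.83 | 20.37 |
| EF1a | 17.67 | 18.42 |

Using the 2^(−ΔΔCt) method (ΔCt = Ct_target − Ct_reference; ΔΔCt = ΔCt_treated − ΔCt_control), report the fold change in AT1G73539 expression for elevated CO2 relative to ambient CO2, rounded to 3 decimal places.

37.014

ΔCt(ambient CO2) = 24.830 − 17.670 = 7.160
ΔCt(elevated CO2) = 20.370 − 18.420 = 1.950
ΔΔCt = 1.950 − 7.160 = -5.210
Fold change = 2^(−(-5.210)) = 2^5.210 = 37.0140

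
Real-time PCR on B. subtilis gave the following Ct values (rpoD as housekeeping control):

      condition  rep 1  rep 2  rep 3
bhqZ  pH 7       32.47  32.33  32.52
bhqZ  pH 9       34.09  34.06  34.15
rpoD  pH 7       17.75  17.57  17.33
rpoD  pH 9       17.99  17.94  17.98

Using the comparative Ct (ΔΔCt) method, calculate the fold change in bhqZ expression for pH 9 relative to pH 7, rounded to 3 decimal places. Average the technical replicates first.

Mean Ct: bhqZ pH 7 32.440; bhqZ pH 9 34.100; rpoD pH 7 17.550; rpoD pH 9 17.970
ΔCt(pH 7) = 32.440 − 17.550 = 14.890
ΔCt(pH 9) = 34.100 − 17.970 = 16.130
ΔΔCt = 16.130 − 14.890 = 1.240
Fold change = 2^(−1.240) = 0.4234

0.423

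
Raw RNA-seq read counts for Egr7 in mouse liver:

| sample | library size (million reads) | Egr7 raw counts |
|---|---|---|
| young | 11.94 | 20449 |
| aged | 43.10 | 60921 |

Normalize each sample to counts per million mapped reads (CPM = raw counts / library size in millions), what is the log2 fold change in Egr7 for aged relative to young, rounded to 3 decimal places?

-0.277

CPM(young) = 20449 / 11.94 = 1712.6466
CPM(aged) = 60921 / 43.10 = 1413.4803
Fold change = 1413.4803 / 1712.6466 = 0.82532
log2(0.82532) = -0.2770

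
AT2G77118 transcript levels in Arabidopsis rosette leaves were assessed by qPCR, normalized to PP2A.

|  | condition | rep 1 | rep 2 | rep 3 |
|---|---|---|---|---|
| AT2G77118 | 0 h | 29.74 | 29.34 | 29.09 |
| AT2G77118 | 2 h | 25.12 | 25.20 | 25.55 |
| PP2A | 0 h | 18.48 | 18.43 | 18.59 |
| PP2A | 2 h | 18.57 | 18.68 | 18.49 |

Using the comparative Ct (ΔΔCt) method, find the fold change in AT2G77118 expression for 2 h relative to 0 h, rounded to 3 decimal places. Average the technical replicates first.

Mean Ct: AT2G77118 0 h 29.390; AT2G77118 2 h 25.290; PP2A 0 h 18.500; PP2A 2 h 18.580
ΔCt(0 h) = 29.390 − 18.500 = 10.890
ΔCt(2 h) = 25.290 − 18.580 = 6.710
ΔΔCt = 6.710 − 10.890 = -4.180
Fold change = 2^(−(-4.180)) = 2^4.180 = 18.1261

18.126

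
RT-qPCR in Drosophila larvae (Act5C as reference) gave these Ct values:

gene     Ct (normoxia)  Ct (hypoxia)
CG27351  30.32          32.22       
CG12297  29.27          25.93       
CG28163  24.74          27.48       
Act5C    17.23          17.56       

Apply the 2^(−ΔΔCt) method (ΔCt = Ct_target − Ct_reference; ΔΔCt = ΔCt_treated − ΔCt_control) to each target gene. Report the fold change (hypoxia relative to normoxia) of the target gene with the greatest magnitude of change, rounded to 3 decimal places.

12.729

CG27351: ΔΔCt = (32.22−17.56) − (30.32−17.23) = 14.66 − 13.09 = 1.57; fold change = 2^-1.57 = 0.337
CG12297: ΔΔCt = (25.93−17.56) − (29.27−17.23) = 8.37 − 12.04 = -3.67; fold change = 2^3.67 = 12.729
CG28163: ΔΔCt = (27.48−17.56) − (24.74−17.23) = 9.92 − 7.51 = 2.41; fold change = 2^-2.41 = 0.188
CG12297 has the largest |ΔΔCt| = 3.67.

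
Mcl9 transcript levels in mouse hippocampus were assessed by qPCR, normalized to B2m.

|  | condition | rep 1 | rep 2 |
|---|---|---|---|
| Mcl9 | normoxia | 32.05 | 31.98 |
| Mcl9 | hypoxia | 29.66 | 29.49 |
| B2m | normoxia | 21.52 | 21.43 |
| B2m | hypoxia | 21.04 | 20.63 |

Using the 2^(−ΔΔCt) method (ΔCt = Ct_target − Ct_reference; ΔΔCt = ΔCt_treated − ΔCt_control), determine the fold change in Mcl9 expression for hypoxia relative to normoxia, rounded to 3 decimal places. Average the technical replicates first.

3.482

Mean Ct: Mcl9 normoxia 32.015; Mcl9 hypoxia 29.575; B2m normoxia 21.475; B2m hypoxia 20.835
ΔCt(normoxia) = 32.015 − 21.475 = 10.540
ΔCt(hypoxia) = 29.575 − 20.835 = 8.740
ΔΔCt = 8.740 − 10.540 = -1.800
Fold change = 2^(−(-1.800)) = 2^1.800 = 3.4822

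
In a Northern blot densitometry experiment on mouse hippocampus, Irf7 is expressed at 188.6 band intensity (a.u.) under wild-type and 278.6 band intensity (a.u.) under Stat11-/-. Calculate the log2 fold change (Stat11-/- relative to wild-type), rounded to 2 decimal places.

0.56

Fold change = 278.6 / 188.6 = 1.4772
log2(1.4772) = 0.563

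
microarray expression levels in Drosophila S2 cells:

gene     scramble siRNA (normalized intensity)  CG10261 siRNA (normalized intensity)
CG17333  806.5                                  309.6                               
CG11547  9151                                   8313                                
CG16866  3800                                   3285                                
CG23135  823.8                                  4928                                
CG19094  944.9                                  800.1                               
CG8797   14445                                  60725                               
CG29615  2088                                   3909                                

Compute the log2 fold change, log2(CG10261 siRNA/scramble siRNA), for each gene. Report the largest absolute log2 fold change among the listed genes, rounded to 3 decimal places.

2.581

log2(309.6/806.5) = -1.381  (CG17333)
log2(8313/9151) = -0.139  (CG11547)
log2(3285/3800) = -0.210  (CG16866)
log2(4928/823.8) = 2.581  (CG23135)
log2(800.1/944.9) = -0.240  (CG19094)
log2(60725/14445) = 2.072  (CG8797)
log2(3909/2088) = 0.905  (CG29615)
The largest magnitude belongs to CG23135.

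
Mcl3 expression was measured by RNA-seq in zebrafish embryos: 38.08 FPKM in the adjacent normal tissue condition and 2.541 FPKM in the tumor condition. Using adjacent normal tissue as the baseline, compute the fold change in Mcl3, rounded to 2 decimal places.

Fold change = 2.541 / 38.08 = 0.067
Mcl3 is downregulated.

0.07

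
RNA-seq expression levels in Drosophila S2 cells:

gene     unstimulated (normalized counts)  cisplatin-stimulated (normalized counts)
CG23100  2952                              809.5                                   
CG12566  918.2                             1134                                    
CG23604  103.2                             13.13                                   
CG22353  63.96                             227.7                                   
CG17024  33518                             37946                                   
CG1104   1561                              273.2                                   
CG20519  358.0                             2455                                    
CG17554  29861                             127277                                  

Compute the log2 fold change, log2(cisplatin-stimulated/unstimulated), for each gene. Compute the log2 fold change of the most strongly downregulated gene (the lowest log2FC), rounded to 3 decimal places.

-2.975

log2(809.5/2952) = -1.867  (CG23100)
log2(1134/918.2) = 0.305  (CG12566)
log2(13.13/103.2) = -2.975  (CG23604)
log2(227.7/63.96) = 1.832  (CG22353)
log2(37946/33518) = 0.179  (CG17024)
log2(273.2/1561) = -2.514  (CG1104)
log2(2455/358.0) = 2.778  (CG20519)
log2(127277/29861) = 2.092  (CG17554)
CG23604 is most strongly downregulated.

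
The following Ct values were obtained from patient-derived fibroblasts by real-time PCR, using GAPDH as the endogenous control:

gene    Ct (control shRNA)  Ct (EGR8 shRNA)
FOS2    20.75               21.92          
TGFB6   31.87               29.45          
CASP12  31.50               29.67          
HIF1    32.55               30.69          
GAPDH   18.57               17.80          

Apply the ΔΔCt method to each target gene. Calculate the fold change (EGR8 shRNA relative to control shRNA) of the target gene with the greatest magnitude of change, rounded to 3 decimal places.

0.261

FOS2: ΔΔCt = (21.92−17.80) − (20.75−18.57) = 4.12 − 2.18 = 1.94; fold change = 2^-1.94 = 0.261
TGFB6: ΔΔCt = (29.45−17.80) − (31.87−18.57) = 11.65 − 13.30 = -1.65; fold change = 2^1.65 = 3.138
CASP12: ΔΔCt = (29.67−17.80) − (31.50−18.57) = 11.87 − 12.93 = -1.06; fold change = 2^1.06 = 2.085
HIF1: ΔΔCt = (30.69−17.80) − (32.55−18.57) = 12.89 − 13.98 = -1.09; fold change = 2^1.09 = 2.129
FOS2 has the largest |ΔΔCt| = 1.94.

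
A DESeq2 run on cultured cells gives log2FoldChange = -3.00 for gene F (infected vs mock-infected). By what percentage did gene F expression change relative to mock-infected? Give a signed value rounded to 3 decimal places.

Fold change = 2^(-3.00) = 0.1250
Percent change = (FC − 1) × 100% = (0.1250 − 1) × 100 = -87.500%

-87.500%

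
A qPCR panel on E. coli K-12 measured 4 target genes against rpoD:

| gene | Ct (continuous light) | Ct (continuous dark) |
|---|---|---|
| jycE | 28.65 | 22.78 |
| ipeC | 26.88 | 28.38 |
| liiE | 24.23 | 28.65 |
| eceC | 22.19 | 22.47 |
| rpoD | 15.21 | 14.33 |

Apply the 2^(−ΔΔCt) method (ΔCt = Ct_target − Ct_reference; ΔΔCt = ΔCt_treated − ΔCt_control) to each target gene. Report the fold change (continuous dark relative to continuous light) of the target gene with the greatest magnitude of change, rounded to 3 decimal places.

jycE: ΔΔCt = (22.78−14.33) − (28.65−15.21) = 8.45 − 13.44 = -4.99; fold change = 2^4.99 = 31.779
ipeC: ΔΔCt = (28.38−14.33) − (26.88−15.21) = 14.05 − 11.67 = 2.38; fold change = 2^-2.38 = 0.192
liiE: ΔΔCt = (28.65−14.33) − (24.23−15.21) = 14.32 − 9.02 = 5.30; fold change = 2^-5.30 = 0.025
eceC: ΔΔCt = (22.47−14.33) − (22.19−15.21) = 8.14 − 6.98 = 1.16; fold change = 2^-1.16 = 0.448
liiE has the largest |ΔΔCt| = 5.30.

0.025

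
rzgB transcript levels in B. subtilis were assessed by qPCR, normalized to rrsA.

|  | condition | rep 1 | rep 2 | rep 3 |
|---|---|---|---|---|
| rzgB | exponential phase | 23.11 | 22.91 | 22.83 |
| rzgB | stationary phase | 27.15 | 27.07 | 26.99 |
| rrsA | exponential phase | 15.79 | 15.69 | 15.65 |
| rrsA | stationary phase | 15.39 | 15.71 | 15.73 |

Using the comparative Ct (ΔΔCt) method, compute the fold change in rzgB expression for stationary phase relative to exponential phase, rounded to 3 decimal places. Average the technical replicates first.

0.054

Mean Ct: rzgB exponential phase 22.950; rzgB stationary phase 27.070; rrsA exponential phase 15.710; rrsA stationary phase 15.610
ΔCt(exponential phase) = 22.950 − 15.710 = 7.240
ΔCt(stationary phase) = 27.070 − 15.610 = 11.460
ΔΔCt = 11.460 − 7.240 = 4.220
Fold change = 2^(−4.220) = 0.0537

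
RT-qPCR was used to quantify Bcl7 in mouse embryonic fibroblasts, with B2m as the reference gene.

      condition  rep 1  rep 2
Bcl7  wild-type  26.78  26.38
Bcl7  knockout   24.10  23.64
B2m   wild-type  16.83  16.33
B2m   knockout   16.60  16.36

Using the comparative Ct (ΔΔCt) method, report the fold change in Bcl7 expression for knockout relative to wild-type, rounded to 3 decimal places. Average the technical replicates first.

6.105

Mean Ct: Bcl7 wild-type 26.580; Bcl7 knockout 23.870; B2m wild-type 16.580; B2m knockout 16.480
ΔCt(wild-type) = 26.580 − 16.580 = 10.000
ΔCt(knockout) = 23.870 − 16.480 = 7.390
ΔΔCt = 7.390 − 10.000 = -2.610
Fold change = 2^(−(-2.610)) = 2^2.610 = 6.1050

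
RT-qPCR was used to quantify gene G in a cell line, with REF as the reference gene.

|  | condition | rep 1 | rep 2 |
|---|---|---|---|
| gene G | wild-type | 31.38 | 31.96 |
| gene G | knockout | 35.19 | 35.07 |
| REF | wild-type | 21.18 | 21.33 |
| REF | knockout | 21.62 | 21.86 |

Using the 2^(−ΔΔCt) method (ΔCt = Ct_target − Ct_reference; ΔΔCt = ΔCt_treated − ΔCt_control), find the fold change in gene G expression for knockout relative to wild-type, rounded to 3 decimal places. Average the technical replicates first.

Mean Ct: gene G wild-type 31.670; gene G knockout 35.130; REF wild-type 21.255; REF knockout 21.740
ΔCt(wild-type) = 31.670 − 21.255 = 10.415
ΔCt(knockout) = 35.130 − 21.740 = 13.390
ΔΔCt = 13.390 − 10.415 = 2.975
Fold change = 2^(−2.975) = 0.1272

0.127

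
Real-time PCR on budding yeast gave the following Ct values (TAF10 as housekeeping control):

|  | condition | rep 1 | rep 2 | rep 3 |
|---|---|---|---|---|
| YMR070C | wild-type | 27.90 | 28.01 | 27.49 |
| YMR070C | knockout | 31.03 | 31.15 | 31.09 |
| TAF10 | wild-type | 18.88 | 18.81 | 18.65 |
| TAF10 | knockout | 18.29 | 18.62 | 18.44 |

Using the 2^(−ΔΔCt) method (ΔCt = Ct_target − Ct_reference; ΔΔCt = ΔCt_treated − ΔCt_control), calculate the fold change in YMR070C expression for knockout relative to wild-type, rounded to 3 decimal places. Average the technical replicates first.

0.081

Mean Ct: YMR070C wild-type 27.800; YMR070C knockout 31.090; TAF10 wild-type 18.780; TAF10 knockout 18.450
ΔCt(wild-type) = 27.800 − 18.780 = 9.020
ΔCt(knockout) = 31.090 − 18.450 = 12.640
ΔΔCt = 12.640 − 9.020 = 3.620
Fold change = 2^(−3.620) = 0.0813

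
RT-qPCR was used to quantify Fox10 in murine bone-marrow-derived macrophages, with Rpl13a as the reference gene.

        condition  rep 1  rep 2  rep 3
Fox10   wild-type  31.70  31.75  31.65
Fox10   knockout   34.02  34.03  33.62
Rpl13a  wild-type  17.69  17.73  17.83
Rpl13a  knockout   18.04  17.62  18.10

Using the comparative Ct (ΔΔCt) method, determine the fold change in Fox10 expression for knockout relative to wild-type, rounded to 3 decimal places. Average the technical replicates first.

0.247

Mean Ct: Fox10 wild-type 31.700; Fox10 knockout 33.890; Rpl13a wild-type 17.750; Rpl13a knockout 17.920
ΔCt(wild-type) = 31.700 − 17.750 = 13.950
ΔCt(knockout) = 33.890 − 17.920 = 15.970
ΔΔCt = 15.970 − 13.950 = 2.020
Fold change = 2^(−2.020) = 0.2466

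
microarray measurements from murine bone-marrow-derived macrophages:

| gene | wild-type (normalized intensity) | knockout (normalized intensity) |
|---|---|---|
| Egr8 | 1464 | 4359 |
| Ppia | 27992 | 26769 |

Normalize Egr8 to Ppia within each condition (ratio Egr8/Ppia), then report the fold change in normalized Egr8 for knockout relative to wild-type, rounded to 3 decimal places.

3.113

Egr8/Ppia (wild-type) = 1464 / 27992 = 0.052301
Egr8/Ppia (knockout) = 4359 / 26769 = 0.16284
Fold change = 0.16284 / 0.052301 = 3.1135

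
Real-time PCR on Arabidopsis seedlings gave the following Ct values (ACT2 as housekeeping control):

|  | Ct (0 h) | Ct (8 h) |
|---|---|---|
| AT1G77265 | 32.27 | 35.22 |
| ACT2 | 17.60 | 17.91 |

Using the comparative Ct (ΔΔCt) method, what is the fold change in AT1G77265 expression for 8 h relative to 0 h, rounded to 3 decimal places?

0.160

ΔCt(0 h) = 32.270 − 17.600 = 14.670
ΔCt(8 h) = 35.220 − 17.910 = 17.310
ΔΔCt = 17.310 − 14.670 = 2.640
Fold change = 2^(−2.640) = 0.1604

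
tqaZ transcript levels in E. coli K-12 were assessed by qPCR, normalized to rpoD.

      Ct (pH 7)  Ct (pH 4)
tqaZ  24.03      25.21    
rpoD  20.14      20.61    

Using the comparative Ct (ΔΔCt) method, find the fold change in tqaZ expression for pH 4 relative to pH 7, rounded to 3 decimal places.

0.611

ΔCt(pH 7) = 24.030 − 20.140 = 3.890
ΔCt(pH 4) = 25.210 − 20.610 = 4.600
ΔΔCt = 4.600 − 3.890 = 0.710
Fold change = 2^(−0.710) = 0.6113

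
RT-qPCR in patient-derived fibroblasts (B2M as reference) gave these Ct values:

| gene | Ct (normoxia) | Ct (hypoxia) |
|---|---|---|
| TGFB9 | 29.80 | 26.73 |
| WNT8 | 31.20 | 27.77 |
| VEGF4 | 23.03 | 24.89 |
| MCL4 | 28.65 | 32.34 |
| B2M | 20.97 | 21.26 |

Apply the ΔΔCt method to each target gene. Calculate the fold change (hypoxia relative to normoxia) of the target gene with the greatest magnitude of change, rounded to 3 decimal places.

13.177

TGFB9: ΔΔCt = (26.73−21.26) − (29.80−20.97) = 5.47 − 8.83 = -3.36; fold change = 2^3.36 = 10.267
WNT8: ΔΔCt = (27.77−21.26) − (31.20−20.97) = 6.51 − 10.23 = -3.72; fold change = 2^3.72 = 13.177
VEGF4: ΔΔCt = (24.89−21.26) − (23.03−20.97) = 3.63 − 2.06 = 1.57; fold change = 2^-1.57 = 0.337
MCL4: ΔΔCt = (32.34−21.26) − (28.65−20.97) = 11.08 − 7.68 = 3.40; fold change = 2^-3.40 = 0.095
WNT8 has the largest |ΔΔCt| = 3.72.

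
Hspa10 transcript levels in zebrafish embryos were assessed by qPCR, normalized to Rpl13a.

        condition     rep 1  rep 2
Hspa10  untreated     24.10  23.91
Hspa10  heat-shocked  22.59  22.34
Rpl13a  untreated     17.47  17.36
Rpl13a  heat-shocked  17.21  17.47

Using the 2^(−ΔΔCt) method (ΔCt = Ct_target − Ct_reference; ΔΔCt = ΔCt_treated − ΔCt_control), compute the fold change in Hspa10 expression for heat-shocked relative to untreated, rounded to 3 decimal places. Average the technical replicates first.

2.761

Mean Ct: Hspa10 untreated 24.005; Hspa10 heat-shocked 22.465; Rpl13a untreated 17.415; Rpl13a heat-shocked 17.340
ΔCt(untreated) = 24.005 − 17.415 = 6.590
ΔCt(heat-shocked) = 22.465 − 17.340 = 5.125
ΔΔCt = 5.125 − 6.590 = -1.465
Fold change = 2^(−(-1.465)) = 2^1.465 = 2.7606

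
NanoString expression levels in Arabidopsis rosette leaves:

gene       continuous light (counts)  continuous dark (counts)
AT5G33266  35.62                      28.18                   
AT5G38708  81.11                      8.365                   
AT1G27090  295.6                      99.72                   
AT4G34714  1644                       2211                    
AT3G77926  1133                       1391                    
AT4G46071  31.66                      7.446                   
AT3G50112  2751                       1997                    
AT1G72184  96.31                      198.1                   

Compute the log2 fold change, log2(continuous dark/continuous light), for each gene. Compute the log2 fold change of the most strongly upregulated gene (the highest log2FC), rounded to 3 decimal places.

1.040

log2(28.18/35.62) = -0.338  (AT5G33266)
log2(8.365/81.11) = -3.277  (AT5G38708)
log2(99.72/295.6) = -1.568  (AT1G27090)
log2(2211/1644) = 0.427  (AT4G34714)
log2(1391/1133) = 0.296  (AT3G77926)
log2(7.446/31.66) = -2.088  (AT4G46071)
log2(1997/2751) = -0.462  (AT3G50112)
log2(198.1/96.31) = 1.040  (AT1G72184)
AT1G72184 is most strongly upregulated.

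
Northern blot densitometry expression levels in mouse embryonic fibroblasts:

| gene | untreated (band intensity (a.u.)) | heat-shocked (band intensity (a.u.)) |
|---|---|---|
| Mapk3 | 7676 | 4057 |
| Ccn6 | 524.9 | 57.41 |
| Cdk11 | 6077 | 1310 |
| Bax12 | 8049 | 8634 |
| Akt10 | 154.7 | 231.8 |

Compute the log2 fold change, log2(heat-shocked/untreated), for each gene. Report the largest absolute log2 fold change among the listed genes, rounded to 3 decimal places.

3.193

log2(4057/7676) = -0.920  (Mapk3)
log2(57.41/524.9) = -3.193  (Ccn6)
log2(1310/6077) = -2.214  (Cdk11)
log2(8634/8049) = 0.101  (Bax12)
log2(231.8/154.7) = 0.583  (Akt10)
The largest magnitude belongs to Ccn6.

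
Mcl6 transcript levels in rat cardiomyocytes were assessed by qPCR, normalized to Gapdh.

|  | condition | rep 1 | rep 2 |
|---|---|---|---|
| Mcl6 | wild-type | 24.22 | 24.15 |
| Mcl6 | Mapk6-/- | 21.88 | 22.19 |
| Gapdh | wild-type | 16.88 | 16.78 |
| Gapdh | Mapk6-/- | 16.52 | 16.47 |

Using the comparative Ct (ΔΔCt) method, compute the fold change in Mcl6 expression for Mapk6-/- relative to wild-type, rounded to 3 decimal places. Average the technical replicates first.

Mean Ct: Mcl6 wild-type 24.185; Mcl6 Mapk6-/- 22.035; Gapdh wild-type 16.830; Gapdh Mapk6-/- 16.495
ΔCt(wild-type) = 24.185 − 16.830 = 7.355
ΔCt(Mapk6-/-) = 22.035 − 16.495 = 5.540
ΔΔCt = 5.540 − 7.355 = -1.815
Fold change = 2^(−(-1.815)) = 2^1.815 = 3.5186

3.519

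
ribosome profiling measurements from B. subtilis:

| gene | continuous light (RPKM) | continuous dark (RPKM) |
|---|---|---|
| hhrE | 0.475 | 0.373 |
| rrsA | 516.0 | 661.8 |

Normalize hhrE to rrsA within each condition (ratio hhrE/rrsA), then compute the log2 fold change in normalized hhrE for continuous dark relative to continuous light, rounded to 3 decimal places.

hhrE/rrsA (continuous light) = 0.475 / 516.0 = 0.00092054
hhrE/rrsA (continuous dark) = 0.373 / 661.8 = 0.00056361
Fold change = 0.00056361 / 0.00092054 = 0.6123
log2(0.6123) = -0.7078

-0.708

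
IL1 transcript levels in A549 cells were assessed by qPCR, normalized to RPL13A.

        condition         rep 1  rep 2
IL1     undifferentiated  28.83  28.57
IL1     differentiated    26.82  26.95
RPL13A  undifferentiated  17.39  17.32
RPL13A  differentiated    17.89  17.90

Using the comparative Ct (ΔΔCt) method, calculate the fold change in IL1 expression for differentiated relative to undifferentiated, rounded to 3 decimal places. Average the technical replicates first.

Mean Ct: IL1 undifferentiated 28.700; IL1 differentiated 26.885; RPL13A undifferentiated 17.355; RPL13A differentiated 17.895
ΔCt(undifferentiated) = 28.700 − 17.355 = 11.345
ΔCt(differentiated) = 26.885 − 17.895 = 8.990
ΔΔCt = 8.990 − 11.345 = -2.355
Fold change = 2^(−(-2.355)) = 2^2.355 = 5.1159

5.116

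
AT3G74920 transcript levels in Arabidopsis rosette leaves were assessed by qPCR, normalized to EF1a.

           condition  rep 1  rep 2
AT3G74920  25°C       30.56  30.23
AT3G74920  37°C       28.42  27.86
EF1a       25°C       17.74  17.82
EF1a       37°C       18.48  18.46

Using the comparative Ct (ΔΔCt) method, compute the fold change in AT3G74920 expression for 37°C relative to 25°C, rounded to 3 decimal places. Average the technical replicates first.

7.701

Mean Ct: AT3G74920 25°C 30.395; AT3G74920 37°C 28.140; EF1a 25°C 17.780; EF1a 37°C 18.470
ΔCt(25°C) = 30.395 − 17.780 = 12.615
ΔCt(37°C) = 28.140 − 18.470 = 9.670
ΔΔCt = 9.670 − 12.615 = -2.945
Fold change = 2^(−(-2.945)) = 2^2.945 = 7.7008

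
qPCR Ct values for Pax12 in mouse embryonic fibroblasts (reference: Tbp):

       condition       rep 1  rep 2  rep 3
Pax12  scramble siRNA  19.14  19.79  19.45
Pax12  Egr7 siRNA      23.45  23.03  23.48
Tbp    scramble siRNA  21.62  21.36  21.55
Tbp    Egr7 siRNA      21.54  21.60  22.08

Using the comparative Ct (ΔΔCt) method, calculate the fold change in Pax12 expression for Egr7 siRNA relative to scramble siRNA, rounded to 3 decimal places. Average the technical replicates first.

Mean Ct: Pax12 scramble siRNA 19.460; Pax12 Egr7 siRNA 23.320; Tbp scramble siRNA 21.510; Tbp Egr7 siRNA 21.740
ΔCt(scramble siRNA) = 19.460 − 21.510 = -2.050
ΔCt(Egr7 siRNA) = 23.320 − 21.740 = 1.580
ΔΔCt = 1.580 − (-2.050) = 3.630
Fold change = 2^(−3.630) = 0.0808

0.081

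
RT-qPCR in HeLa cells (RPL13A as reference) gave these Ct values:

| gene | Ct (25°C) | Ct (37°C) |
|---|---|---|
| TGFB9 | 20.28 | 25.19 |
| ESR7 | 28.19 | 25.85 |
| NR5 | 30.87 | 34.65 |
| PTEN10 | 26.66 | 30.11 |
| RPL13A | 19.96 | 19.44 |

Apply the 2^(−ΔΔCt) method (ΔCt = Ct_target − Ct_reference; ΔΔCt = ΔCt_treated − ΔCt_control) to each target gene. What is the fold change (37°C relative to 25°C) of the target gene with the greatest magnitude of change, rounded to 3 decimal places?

TGFB9: ΔΔCt = (25.19−19.44) − (20.28−19.96) = 5.75 − 0.32 = 5.43; fold change = 2^-5.43 = 0.023
ESR7: ΔΔCt = (25.85−19.44) − (28.19−19.96) = 6.41 − 8.23 = -1.82; fold change = 2^1.82 = 3.531
NR5: ΔΔCt = (34.65−19.44) − (30.87−19.96) = 15.21 − 10.91 = 4.30; fold change = 2^-4.30 = 0.051
PTEN10: ΔΔCt = (30.11−19.44) − (26.66−19.96) = 10.67 − 6.70 = 3.97; fold change = 2^-3.97 = 0.064
TGFB9 has the largest |ΔΔCt| = 5.43.

0.023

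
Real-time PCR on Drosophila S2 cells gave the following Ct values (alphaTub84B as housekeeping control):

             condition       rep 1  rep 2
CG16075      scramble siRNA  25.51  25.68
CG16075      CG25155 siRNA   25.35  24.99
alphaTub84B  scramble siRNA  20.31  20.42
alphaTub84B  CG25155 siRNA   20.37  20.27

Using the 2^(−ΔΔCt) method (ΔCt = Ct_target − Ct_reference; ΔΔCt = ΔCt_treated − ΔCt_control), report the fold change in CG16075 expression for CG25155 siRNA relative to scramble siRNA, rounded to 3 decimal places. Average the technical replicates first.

1.301

Mean Ct: CG16075 scramble siRNA 25.595; CG16075 CG25155 siRNA 25.170; alphaTub84B scramble siRNA 20.365; alphaTub84B CG25155 siRNA 20.320
ΔCt(scramble siRNA) = 25.595 − 20.365 = 5.230
ΔCt(CG25155 siRNA) = 25.170 − 20.320 = 4.850
ΔΔCt = 4.850 − 5.230 = -0.380
Fold change = 2^(−(-0.380)) = 2^0.380 = 1.3013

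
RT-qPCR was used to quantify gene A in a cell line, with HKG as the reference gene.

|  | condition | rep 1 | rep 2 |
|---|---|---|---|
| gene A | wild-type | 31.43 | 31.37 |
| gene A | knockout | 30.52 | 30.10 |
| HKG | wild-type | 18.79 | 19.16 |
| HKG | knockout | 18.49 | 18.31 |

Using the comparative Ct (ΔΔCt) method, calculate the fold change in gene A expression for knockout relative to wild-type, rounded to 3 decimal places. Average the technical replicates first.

Mean Ct: gene A wild-type 31.400; gene A knockout 30.310; HKG wild-type 18.975; HKG knockout 18.400
ΔCt(wild-type) = 31.400 − 18.975 = 12.425
ΔCt(knockout) = 30.310 − 18.400 = 11.910
ΔΔCt = 11.910 − 12.425 = -0.515
Fold change = 2^(−(-0.515)) = 2^0.515 = 1.4290

1.429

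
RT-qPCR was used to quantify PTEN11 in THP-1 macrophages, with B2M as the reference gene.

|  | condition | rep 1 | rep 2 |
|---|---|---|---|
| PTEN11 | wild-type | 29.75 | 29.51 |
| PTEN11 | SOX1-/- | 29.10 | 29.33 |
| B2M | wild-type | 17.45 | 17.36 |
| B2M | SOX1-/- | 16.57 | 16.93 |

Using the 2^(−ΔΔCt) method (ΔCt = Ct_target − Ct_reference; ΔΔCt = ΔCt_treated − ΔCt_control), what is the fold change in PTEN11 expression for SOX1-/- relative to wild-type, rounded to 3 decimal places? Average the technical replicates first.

Mean Ct: PTEN11 wild-type 29.630; PTEN11 SOX1-/- 29.215; B2M wild-type 17.405; B2M SOX1-/- 16.750
ΔCt(wild-type) = 29.630 − 17.405 = 12.225
ΔCt(SOX1-/-) = 29.215 − 16.750 = 12.465
ΔΔCt = 12.465 − 12.225 = 0.240
Fold change = 2^(−0.240) = 0.8467

0.847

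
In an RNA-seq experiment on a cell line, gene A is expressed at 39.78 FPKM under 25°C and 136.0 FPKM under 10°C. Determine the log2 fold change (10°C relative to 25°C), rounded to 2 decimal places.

Fold change = 136.0 / 39.78 = 3.4188
log2(3.4188) = 1.773

1.77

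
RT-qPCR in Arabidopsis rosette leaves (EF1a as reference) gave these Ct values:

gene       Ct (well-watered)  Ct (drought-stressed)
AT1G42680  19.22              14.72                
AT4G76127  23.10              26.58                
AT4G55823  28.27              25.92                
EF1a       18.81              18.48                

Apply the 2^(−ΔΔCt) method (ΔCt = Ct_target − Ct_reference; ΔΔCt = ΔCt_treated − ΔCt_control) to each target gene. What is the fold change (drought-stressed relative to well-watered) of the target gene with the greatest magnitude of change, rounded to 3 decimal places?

18.001

AT1G42680: ΔΔCt = (14.72−18.48) − (19.22−18.81) = -3.76 − 0.41 = -4.17; fold change = 2^4.17 = 18.001
AT4G76127: ΔΔCt = (26.58−18.48) − (23.10−18.81) = 8.10 − 4.29 = 3.81; fold change = 2^-3.81 = 0.071
AT4G55823: ΔΔCt = (25.92−18.48) − (28.27−18.81) = 7.44 − 9.46 = -2.02; fold change = 2^2.02 = 4.056
AT1G42680 has the largest |ΔΔCt| = 4.17.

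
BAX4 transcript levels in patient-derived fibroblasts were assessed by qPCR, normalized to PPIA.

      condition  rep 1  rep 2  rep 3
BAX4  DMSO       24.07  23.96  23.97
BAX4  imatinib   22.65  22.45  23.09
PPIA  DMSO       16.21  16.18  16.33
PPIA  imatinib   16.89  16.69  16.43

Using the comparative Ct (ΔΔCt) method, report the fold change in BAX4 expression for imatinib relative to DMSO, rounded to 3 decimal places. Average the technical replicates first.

Mean Ct: BAX4 DMSO 24.000; BAX4 imatinib 22.730; PPIA DMSO 16.240; PPIA imatinib 16.670
ΔCt(DMSO) = 24.000 − 16.240 = 7.760
ΔCt(imatinib) = 22.730 − 16.670 = 6.060
ΔΔCt = 6.060 − 7.760 = -1.700
Fold change = 2^(−(-1.700)) = 2^1.700 = 3.2490

3.249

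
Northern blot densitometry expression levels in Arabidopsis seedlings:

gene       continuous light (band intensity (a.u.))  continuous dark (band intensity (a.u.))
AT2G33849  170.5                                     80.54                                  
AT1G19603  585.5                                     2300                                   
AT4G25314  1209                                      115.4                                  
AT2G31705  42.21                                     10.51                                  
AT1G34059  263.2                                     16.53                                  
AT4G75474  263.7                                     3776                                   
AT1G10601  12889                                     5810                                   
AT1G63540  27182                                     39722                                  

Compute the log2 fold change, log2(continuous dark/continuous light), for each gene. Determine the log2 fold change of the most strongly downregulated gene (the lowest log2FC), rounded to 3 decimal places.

-3.993

log2(80.54/170.5) = -1.082  (AT2G33849)
log2(2300/585.5) = 1.974  (AT1G19603)
log2(115.4/1209) = -3.389  (AT4G25314)
log2(10.51/42.21) = -2.006  (AT2G31705)
log2(16.53/263.2) = -3.993  (AT1G34059)
log2(3776/263.7) = 3.840  (AT4G75474)
log2(5810/12889) = -1.150  (AT1G10601)
log2(39722/27182) = 0.547  (AT1G63540)
AT1G34059 is most strongly downregulated.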